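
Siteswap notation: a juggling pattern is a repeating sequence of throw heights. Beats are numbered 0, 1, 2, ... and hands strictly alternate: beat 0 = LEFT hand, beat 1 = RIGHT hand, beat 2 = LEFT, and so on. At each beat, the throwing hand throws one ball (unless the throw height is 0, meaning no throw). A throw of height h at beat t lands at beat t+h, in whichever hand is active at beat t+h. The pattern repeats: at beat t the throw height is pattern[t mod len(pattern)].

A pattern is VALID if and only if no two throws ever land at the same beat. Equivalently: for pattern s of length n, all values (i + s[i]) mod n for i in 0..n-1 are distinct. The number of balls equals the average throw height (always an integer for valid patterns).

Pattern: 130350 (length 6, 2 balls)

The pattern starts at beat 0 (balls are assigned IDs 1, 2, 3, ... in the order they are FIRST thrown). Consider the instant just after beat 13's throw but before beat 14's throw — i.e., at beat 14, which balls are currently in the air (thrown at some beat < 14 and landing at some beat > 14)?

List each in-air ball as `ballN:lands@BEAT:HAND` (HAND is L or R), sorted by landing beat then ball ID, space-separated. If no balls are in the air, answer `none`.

Beat 0 (L): throw ball1 h=1 -> lands@1:R; in-air after throw: [b1@1:R]
Beat 1 (R): throw ball1 h=3 -> lands@4:L; in-air after throw: [b1@4:L]
Beat 3 (R): throw ball2 h=3 -> lands@6:L; in-air after throw: [b1@4:L b2@6:L]
Beat 4 (L): throw ball1 h=5 -> lands@9:R; in-air after throw: [b2@6:L b1@9:R]
Beat 6 (L): throw ball2 h=1 -> lands@7:R; in-air after throw: [b2@7:R b1@9:R]
Beat 7 (R): throw ball2 h=3 -> lands@10:L; in-air after throw: [b1@9:R b2@10:L]
Beat 9 (R): throw ball1 h=3 -> lands@12:L; in-air after throw: [b2@10:L b1@12:L]
Beat 10 (L): throw ball2 h=5 -> lands@15:R; in-air after throw: [b1@12:L b2@15:R]
Beat 12 (L): throw ball1 h=1 -> lands@13:R; in-air after throw: [b1@13:R b2@15:R]
Beat 13 (R): throw ball1 h=3 -> lands@16:L; in-air after throw: [b2@15:R b1@16:L]

Answer: ball2:lands@15:R ball1:lands@16:L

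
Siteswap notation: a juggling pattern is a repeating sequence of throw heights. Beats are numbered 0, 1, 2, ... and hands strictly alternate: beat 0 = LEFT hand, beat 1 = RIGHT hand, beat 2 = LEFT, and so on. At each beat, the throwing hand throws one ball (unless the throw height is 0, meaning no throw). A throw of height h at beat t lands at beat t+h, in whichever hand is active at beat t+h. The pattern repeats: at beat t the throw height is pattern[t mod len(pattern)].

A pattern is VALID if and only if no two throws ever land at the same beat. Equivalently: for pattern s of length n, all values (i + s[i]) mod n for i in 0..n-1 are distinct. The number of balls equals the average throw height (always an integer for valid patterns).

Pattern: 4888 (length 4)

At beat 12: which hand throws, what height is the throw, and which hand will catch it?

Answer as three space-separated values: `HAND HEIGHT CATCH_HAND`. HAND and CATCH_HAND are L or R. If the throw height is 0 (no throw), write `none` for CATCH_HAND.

Beat 12: 12 mod 2 = 0, so hand = L
Throw height = pattern[12 mod 4] = pattern[0] = 4
Lands at beat 12+4=16, 16 mod 2 = 0, so catch hand = L

Answer: L 4 L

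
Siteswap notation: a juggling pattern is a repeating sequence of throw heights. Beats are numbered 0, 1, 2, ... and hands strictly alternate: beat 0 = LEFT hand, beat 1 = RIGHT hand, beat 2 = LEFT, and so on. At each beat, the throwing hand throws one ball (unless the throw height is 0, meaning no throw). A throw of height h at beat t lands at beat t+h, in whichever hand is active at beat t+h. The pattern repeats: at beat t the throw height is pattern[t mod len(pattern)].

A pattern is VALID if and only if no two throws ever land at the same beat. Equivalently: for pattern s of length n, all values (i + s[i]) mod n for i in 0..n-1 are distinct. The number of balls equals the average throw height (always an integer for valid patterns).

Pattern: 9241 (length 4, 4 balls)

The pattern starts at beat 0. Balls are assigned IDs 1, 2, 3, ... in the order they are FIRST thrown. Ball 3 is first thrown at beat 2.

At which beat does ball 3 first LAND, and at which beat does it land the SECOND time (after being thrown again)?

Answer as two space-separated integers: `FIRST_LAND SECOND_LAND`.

Answer: 6 10

Derivation:
Beat 0 (L): throw ball1 h=9 -> lands@9:R; in-air after throw: [b1@9:R]
Beat 1 (R): throw ball2 h=2 -> lands@3:R; in-air after throw: [b2@3:R b1@9:R]
Beat 2 (L): throw ball3 h=4 -> lands@6:L; in-air after throw: [b2@3:R b3@6:L b1@9:R]
Beat 3 (R): throw ball2 h=1 -> lands@4:L; in-air after throw: [b2@4:L b3@6:L b1@9:R]
Beat 4 (L): throw ball2 h=9 -> lands@13:R; in-air after throw: [b3@6:L b1@9:R b2@13:R]
Beat 5 (R): throw ball4 h=2 -> lands@7:R; in-air after throw: [b3@6:L b4@7:R b1@9:R b2@13:R]
Beat 6 (L): throw ball3 h=4 -> lands@10:L; in-air after throw: [b4@7:R b1@9:R b3@10:L b2@13:R]
Beat 7 (R): throw ball4 h=1 -> lands@8:L; in-air after throw: [b4@8:L b1@9:R b3@10:L b2@13:R]
Beat 8 (L): throw ball4 h=9 -> lands@17:R; in-air after throw: [b1@9:R b3@10:L b2@13:R b4@17:R]
Beat 9 (R): throw ball1 h=2 -> lands@11:R; in-air after throw: [b3@10:L b1@11:R b2@13:R b4@17:R]
Beat 10 (L): throw ball3 h=4 -> lands@14:L; in-air after throw: [b1@11:R b2@13:R b3@14:L b4@17:R]
Ball 3: thrown@2 h=4 -> first land @6; rethrown@6 h=4 -> second land @10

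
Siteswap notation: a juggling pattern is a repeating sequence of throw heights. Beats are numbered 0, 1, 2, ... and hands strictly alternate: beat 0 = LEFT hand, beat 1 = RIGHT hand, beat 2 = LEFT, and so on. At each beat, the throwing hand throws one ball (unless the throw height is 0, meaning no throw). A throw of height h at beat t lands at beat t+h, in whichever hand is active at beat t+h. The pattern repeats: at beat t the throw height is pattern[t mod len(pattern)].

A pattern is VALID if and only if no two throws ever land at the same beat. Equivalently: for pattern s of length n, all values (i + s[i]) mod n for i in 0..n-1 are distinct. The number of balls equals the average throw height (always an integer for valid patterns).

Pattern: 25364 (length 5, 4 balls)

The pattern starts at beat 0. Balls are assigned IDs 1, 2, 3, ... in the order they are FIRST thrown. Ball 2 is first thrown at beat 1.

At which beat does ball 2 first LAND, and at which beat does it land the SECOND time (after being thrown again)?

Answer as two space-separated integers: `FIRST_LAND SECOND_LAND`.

Beat 0 (L): throw ball1 h=2 -> lands@2:L; in-air after throw: [b1@2:L]
Beat 1 (R): throw ball2 h=5 -> lands@6:L; in-air after throw: [b1@2:L b2@6:L]
Beat 2 (L): throw ball1 h=3 -> lands@5:R; in-air after throw: [b1@5:R b2@6:L]
Beat 3 (R): throw ball3 h=6 -> lands@9:R; in-air after throw: [b1@5:R b2@6:L b3@9:R]
Beat 4 (L): throw ball4 h=4 -> lands@8:L; in-air after throw: [b1@5:R b2@6:L b4@8:L b3@9:R]
Beat 5 (R): throw ball1 h=2 -> lands@7:R; in-air after throw: [b2@6:L b1@7:R b4@8:L b3@9:R]
Beat 6 (L): throw ball2 h=5 -> lands@11:R; in-air after throw: [b1@7:R b4@8:L b3@9:R b2@11:R]
Beat 7 (R): throw ball1 h=3 -> lands@10:L; in-air after throw: [b4@8:L b3@9:R b1@10:L b2@11:R]
Beat 8 (L): throw ball4 h=6 -> lands@14:L; in-air after throw: [b3@9:R b1@10:L b2@11:R b4@14:L]
Beat 9 (R): throw ball3 h=4 -> lands@13:R; in-air after throw: [b1@10:L b2@11:R b3@13:R b4@14:L]
Beat 10 (L): throw ball1 h=2 -> lands@12:L; in-air after throw: [b2@11:R b1@12:L b3@13:R b4@14:L]
Beat 11 (R): throw ball2 h=5 -> lands@16:L; in-air after throw: [b1@12:L b3@13:R b4@14:L b2@16:L]
Ball 2: thrown@1 h=5 -> first land @6; rethrown@6 h=5 -> second land @11

Answer: 6 11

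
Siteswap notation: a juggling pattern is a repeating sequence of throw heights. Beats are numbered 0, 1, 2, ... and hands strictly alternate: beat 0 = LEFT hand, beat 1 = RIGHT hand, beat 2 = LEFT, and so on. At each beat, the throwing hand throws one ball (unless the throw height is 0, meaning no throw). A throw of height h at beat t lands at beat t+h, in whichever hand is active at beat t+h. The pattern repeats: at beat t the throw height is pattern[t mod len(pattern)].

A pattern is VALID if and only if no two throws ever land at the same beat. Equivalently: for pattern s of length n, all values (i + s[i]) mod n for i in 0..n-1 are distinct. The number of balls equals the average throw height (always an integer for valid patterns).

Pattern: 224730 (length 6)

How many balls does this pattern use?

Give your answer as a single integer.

Pattern = [2, 2, 4, 7, 3, 0], length n = 6
  position 0: throw height = 2, running sum = 2
  position 1: throw height = 2, running sum = 4
  position 2: throw height = 4, running sum = 8
  position 3: throw height = 7, running sum = 15
  position 4: throw height = 3, running sum = 18
  position 5: throw height = 0, running sum = 18
Total sum = 18; balls = sum / n = 18 / 6 = 3

Answer: 3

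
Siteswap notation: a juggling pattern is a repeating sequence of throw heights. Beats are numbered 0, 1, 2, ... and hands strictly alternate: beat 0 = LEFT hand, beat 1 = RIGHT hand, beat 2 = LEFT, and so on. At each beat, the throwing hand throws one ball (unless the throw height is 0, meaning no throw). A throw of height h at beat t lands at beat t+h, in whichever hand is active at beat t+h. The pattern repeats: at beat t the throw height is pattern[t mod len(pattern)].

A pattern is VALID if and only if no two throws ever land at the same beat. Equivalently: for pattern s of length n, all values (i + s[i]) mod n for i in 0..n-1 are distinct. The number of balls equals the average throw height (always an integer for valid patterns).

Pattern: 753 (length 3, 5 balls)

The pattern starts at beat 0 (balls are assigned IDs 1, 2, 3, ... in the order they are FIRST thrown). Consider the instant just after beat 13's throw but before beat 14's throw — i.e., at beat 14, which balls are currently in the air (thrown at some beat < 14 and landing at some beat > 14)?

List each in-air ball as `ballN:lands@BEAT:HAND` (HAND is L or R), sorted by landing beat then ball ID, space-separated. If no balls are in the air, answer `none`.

Beat 0 (L): throw ball1 h=7 -> lands@7:R; in-air after throw: [b1@7:R]
Beat 1 (R): throw ball2 h=5 -> lands@6:L; in-air after throw: [b2@6:L b1@7:R]
Beat 2 (L): throw ball3 h=3 -> lands@5:R; in-air after throw: [b3@5:R b2@6:L b1@7:R]
Beat 3 (R): throw ball4 h=7 -> lands@10:L; in-air after throw: [b3@5:R b2@6:L b1@7:R b4@10:L]
Beat 4 (L): throw ball5 h=5 -> lands@9:R; in-air after throw: [b3@5:R b2@6:L b1@7:R b5@9:R b4@10:L]
Beat 5 (R): throw ball3 h=3 -> lands@8:L; in-air after throw: [b2@6:L b1@7:R b3@8:L b5@9:R b4@10:L]
Beat 6 (L): throw ball2 h=7 -> lands@13:R; in-air after throw: [b1@7:R b3@8:L b5@9:R b4@10:L b2@13:R]
Beat 7 (R): throw ball1 h=5 -> lands@12:L; in-air after throw: [b3@8:L b5@9:R b4@10:L b1@12:L b2@13:R]
Beat 8 (L): throw ball3 h=3 -> lands@11:R; in-air after throw: [b5@9:R b4@10:L b3@11:R b1@12:L b2@13:R]
Beat 9 (R): throw ball5 h=7 -> lands@16:L; in-air after throw: [b4@10:L b3@11:R b1@12:L b2@13:R b5@16:L]
Beat 10 (L): throw ball4 h=5 -> lands@15:R; in-air after throw: [b3@11:R b1@12:L b2@13:R b4@15:R b5@16:L]
Beat 11 (R): throw ball3 h=3 -> lands@14:L; in-air after throw: [b1@12:L b2@13:R b3@14:L b4@15:R b5@16:L]
Beat 12 (L): throw ball1 h=7 -> lands@19:R; in-air after throw: [b2@13:R b3@14:L b4@15:R b5@16:L b1@19:R]
Beat 13 (R): throw ball2 h=5 -> lands@18:L; in-air after throw: [b3@14:L b4@15:R b5@16:L b2@18:L b1@19:R]
Beat 14 (L): throw ball3 h=3 -> lands@17:R; in-air after throw: [b4@15:R b5@16:L b3@17:R b2@18:L b1@19:R]

Answer: ball4:lands@15:R ball5:lands@16:L ball2:lands@18:L ball1:lands@19:R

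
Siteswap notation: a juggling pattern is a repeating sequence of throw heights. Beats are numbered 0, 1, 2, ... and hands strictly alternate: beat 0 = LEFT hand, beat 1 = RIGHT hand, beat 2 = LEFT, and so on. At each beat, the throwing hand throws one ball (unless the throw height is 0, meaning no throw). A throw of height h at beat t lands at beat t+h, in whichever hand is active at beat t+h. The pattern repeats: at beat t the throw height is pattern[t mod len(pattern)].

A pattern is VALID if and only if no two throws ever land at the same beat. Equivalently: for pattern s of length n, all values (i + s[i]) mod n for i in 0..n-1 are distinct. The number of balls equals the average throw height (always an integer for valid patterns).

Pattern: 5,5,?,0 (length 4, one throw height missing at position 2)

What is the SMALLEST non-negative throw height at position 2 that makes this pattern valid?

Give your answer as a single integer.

Answer: 2

Derivation:
i=0: (0 + 5) mod 4 = 1
i=1: (1 + 5) mod 4 = 2
i=2: s[i]=? (unknown)
i=3: (3 + 0) mod 4 = 3
Known residues: [1, 2, 3]; need a permutation of 0..3, so missing residue r = 0
Need (2 + s) mod 4 = 0; smallest s = (0 - 2) mod 4 = 2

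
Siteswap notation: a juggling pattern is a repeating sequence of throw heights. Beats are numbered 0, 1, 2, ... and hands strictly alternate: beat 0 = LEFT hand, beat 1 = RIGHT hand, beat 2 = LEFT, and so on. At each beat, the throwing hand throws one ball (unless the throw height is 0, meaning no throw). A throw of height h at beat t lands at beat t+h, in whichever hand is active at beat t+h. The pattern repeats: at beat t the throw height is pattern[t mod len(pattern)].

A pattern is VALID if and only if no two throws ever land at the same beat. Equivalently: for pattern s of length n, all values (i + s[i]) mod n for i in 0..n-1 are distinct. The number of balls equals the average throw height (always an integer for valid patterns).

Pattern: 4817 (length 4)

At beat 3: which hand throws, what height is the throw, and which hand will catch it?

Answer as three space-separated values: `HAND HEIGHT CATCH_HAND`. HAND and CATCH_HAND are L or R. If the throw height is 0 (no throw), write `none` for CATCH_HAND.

Beat 3: 3 mod 2 = 1, so hand = R
Throw height = pattern[3 mod 4] = pattern[3] = 7
Lands at beat 3+7=10, 10 mod 2 = 0, so catch hand = L

Answer: R 7 L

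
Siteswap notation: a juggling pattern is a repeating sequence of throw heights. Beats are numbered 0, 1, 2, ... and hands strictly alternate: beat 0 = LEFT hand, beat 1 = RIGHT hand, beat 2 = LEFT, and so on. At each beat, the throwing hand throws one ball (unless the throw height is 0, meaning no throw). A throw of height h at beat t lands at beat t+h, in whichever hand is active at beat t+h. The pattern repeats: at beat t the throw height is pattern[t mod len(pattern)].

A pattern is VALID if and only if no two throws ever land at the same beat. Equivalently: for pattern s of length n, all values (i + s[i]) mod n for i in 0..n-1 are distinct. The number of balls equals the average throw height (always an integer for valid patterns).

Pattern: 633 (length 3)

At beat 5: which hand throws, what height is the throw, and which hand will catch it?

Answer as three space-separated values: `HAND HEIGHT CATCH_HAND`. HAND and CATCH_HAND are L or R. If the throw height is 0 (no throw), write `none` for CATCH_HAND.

Beat 5: 5 mod 2 = 1, so hand = R
Throw height = pattern[5 mod 3] = pattern[2] = 3
Lands at beat 5+3=8, 8 mod 2 = 0, so catch hand = L

Answer: R 3 L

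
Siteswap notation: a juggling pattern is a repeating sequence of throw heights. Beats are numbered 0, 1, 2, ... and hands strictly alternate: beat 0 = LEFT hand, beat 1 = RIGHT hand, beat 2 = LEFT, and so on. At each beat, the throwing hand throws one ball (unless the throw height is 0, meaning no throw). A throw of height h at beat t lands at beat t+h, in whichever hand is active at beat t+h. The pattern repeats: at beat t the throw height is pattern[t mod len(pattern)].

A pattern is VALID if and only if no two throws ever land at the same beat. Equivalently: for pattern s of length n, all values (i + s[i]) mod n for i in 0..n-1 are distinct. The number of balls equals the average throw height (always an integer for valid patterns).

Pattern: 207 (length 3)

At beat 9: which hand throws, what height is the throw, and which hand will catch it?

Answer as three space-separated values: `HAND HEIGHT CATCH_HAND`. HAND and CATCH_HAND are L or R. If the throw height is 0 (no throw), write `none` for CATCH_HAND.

Beat 9: 9 mod 2 = 1, so hand = R
Throw height = pattern[9 mod 3] = pattern[0] = 2
Lands at beat 9+2=11, 11 mod 2 = 1, so catch hand = R

Answer: R 2 R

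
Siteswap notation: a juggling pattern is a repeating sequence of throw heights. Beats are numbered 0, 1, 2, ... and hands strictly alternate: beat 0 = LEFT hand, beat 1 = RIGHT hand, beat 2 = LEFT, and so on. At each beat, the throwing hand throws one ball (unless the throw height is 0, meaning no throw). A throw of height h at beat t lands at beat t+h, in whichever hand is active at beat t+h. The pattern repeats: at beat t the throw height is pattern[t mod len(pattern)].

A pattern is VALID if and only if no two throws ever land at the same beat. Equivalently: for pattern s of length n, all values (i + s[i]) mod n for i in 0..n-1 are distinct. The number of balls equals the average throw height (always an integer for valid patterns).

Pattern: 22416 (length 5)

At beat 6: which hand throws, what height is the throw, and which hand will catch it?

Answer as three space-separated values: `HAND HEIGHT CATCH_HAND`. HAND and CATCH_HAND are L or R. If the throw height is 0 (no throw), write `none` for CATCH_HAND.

Answer: L 2 L

Derivation:
Beat 6: 6 mod 2 = 0, so hand = L
Throw height = pattern[6 mod 5] = pattern[1] = 2
Lands at beat 6+2=8, 8 mod 2 = 0, so catch hand = L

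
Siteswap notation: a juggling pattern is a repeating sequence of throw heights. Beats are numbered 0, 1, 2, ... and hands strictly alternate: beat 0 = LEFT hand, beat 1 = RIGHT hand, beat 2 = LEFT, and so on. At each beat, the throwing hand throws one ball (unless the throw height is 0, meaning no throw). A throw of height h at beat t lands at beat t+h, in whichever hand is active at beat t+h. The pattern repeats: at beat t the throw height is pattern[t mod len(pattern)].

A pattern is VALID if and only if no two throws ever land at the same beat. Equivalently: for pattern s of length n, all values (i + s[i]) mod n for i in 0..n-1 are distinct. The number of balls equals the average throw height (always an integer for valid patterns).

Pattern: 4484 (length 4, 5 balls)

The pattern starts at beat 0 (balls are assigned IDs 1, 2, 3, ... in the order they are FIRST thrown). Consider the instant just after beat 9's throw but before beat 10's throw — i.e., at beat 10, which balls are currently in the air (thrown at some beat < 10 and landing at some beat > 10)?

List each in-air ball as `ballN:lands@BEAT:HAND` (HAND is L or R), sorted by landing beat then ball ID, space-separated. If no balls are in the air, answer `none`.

Beat 0 (L): throw ball1 h=4 -> lands@4:L; in-air after throw: [b1@4:L]
Beat 1 (R): throw ball2 h=4 -> lands@5:R; in-air after throw: [b1@4:L b2@5:R]
Beat 2 (L): throw ball3 h=8 -> lands@10:L; in-air after throw: [b1@4:L b2@5:R b3@10:L]
Beat 3 (R): throw ball4 h=4 -> lands@7:R; in-air after throw: [b1@4:L b2@5:R b4@7:R b3@10:L]
Beat 4 (L): throw ball1 h=4 -> lands@8:L; in-air after throw: [b2@5:R b4@7:R b1@8:L b3@10:L]
Beat 5 (R): throw ball2 h=4 -> lands@9:R; in-air after throw: [b4@7:R b1@8:L b2@9:R b3@10:L]
Beat 6 (L): throw ball5 h=8 -> lands@14:L; in-air after throw: [b4@7:R b1@8:L b2@9:R b3@10:L b5@14:L]
Beat 7 (R): throw ball4 h=4 -> lands@11:R; in-air after throw: [b1@8:L b2@9:R b3@10:L b4@11:R b5@14:L]
Beat 8 (L): throw ball1 h=4 -> lands@12:L; in-air after throw: [b2@9:R b3@10:L b4@11:R b1@12:L b5@14:L]
Beat 9 (R): throw ball2 h=4 -> lands@13:R; in-air after throw: [b3@10:L b4@11:R b1@12:L b2@13:R b5@14:L]
Beat 10 (L): throw ball3 h=8 -> lands@18:L; in-air after throw: [b4@11:R b1@12:L b2@13:R b5@14:L b3@18:L]

Answer: ball4:lands@11:R ball1:lands@12:L ball2:lands@13:R ball5:lands@14:L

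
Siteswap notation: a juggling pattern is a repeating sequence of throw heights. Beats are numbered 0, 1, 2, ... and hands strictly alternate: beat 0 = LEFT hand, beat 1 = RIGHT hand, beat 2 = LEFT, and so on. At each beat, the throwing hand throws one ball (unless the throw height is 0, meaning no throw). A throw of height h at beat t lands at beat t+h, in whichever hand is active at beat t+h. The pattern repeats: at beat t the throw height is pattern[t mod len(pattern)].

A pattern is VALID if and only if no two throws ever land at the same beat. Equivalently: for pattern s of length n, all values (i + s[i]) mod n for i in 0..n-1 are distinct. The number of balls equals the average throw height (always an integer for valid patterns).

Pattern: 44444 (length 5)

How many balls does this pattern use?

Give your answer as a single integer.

Answer: 4

Derivation:
Pattern = [4, 4, 4, 4, 4], length n = 5
  position 0: throw height = 4, running sum = 4
  position 1: throw height = 4, running sum = 8
  position 2: throw height = 4, running sum = 12
  position 3: throw height = 4, running sum = 16
  position 4: throw height = 4, running sum = 20
Total sum = 20; balls = sum / n = 20 / 5 = 4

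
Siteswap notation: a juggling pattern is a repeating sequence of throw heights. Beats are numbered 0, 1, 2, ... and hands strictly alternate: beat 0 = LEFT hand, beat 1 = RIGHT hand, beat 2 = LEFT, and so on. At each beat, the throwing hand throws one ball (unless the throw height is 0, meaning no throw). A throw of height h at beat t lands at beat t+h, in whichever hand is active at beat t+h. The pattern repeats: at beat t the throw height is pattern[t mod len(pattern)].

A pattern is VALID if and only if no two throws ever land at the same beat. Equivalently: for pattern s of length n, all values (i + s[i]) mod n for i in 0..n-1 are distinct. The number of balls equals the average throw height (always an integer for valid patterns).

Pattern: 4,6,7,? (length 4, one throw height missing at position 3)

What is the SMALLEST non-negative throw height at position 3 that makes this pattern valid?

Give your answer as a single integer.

Answer: 3

Derivation:
i=0: (0 + 4) mod 4 = 0
i=1: (1 + 6) mod 4 = 3
i=2: (2 + 7) mod 4 = 1
i=3: s[i]=? (unknown)
Known residues: [0, 1, 3]; need a permutation of 0..3, so missing residue r = 2
Need (3 + s) mod 4 = 2; smallest s = (2 - 3) mod 4 = 3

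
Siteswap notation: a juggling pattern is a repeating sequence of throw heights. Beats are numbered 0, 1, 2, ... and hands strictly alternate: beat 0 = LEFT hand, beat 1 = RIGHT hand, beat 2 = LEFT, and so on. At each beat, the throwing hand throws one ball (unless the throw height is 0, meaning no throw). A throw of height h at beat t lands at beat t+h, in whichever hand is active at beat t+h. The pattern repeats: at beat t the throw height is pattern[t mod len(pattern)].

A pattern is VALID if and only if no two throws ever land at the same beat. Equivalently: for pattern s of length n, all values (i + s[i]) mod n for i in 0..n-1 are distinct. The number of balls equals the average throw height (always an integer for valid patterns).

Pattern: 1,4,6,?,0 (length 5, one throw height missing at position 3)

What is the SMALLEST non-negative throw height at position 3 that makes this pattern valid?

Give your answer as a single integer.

Answer: 4

Derivation:
i=0: (0 + 1) mod 5 = 1
i=1: (1 + 4) mod 5 = 0
i=2: (2 + 6) mod 5 = 3
i=3: s[i]=? (unknown)
i=4: (4 + 0) mod 5 = 4
Known residues: [0, 1, 3, 4]; need a permutation of 0..4, so missing residue r = 2
Need (3 + s) mod 5 = 2; smallest s = (2 - 3) mod 5 = 4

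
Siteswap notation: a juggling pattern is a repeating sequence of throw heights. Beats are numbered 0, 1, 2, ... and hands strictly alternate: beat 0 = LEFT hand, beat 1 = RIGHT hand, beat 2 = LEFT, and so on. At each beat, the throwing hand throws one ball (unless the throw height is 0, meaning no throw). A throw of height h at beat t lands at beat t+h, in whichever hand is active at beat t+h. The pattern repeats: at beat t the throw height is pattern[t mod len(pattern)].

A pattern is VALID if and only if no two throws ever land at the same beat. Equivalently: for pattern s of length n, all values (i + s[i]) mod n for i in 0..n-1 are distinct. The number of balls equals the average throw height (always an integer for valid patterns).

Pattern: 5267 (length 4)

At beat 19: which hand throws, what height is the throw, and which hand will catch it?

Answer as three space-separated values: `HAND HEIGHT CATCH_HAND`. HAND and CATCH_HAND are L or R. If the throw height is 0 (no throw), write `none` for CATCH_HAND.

Beat 19: 19 mod 2 = 1, so hand = R
Throw height = pattern[19 mod 4] = pattern[3] = 7
Lands at beat 19+7=26, 26 mod 2 = 0, so catch hand = L

Answer: R 7 L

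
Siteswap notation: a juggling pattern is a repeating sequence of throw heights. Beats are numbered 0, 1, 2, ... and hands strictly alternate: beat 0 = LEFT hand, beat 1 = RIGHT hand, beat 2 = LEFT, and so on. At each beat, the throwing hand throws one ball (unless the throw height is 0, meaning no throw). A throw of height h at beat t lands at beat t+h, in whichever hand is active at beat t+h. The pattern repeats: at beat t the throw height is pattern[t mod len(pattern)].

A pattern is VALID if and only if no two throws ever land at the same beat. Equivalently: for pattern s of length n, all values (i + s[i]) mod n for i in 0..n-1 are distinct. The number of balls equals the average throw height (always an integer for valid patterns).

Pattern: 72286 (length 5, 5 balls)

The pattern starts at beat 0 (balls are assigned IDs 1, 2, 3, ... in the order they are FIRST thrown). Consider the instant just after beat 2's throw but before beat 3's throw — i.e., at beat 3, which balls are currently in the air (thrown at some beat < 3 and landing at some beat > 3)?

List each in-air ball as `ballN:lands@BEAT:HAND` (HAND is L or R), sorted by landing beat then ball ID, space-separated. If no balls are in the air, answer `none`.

Beat 0 (L): throw ball1 h=7 -> lands@7:R; in-air after throw: [b1@7:R]
Beat 1 (R): throw ball2 h=2 -> lands@3:R; in-air after throw: [b2@3:R b1@7:R]
Beat 2 (L): throw ball3 h=2 -> lands@4:L; in-air after throw: [b2@3:R b3@4:L b1@7:R]
Beat 3 (R): throw ball2 h=8 -> lands@11:R; in-air after throw: [b3@4:L b1@7:R b2@11:R]

Answer: ball3:lands@4:L ball1:lands@7:R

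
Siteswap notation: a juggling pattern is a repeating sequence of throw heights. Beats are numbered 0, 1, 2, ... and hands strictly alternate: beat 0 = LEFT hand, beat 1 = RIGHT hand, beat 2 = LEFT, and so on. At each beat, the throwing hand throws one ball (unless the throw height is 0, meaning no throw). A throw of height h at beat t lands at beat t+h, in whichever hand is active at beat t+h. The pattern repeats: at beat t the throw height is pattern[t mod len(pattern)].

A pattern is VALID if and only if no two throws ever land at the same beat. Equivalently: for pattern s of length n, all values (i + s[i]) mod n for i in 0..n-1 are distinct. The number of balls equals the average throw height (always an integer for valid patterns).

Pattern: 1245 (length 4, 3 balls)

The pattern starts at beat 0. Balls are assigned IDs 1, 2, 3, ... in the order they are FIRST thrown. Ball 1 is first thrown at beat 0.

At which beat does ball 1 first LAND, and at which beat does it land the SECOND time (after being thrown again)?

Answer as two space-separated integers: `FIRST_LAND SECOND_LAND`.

Beat 0 (L): throw ball1 h=1 -> lands@1:R; in-air after throw: [b1@1:R]
Beat 1 (R): throw ball1 h=2 -> lands@3:R; in-air after throw: [b1@3:R]
Beat 2 (L): throw ball2 h=4 -> lands@6:L; in-air after throw: [b1@3:R b2@6:L]
Beat 3 (R): throw ball1 h=5 -> lands@8:L; in-air after throw: [b2@6:L b1@8:L]
Ball 1: thrown@0 h=1 -> first land @1; rethrown@1 h=2 -> second land @3

Answer: 1 3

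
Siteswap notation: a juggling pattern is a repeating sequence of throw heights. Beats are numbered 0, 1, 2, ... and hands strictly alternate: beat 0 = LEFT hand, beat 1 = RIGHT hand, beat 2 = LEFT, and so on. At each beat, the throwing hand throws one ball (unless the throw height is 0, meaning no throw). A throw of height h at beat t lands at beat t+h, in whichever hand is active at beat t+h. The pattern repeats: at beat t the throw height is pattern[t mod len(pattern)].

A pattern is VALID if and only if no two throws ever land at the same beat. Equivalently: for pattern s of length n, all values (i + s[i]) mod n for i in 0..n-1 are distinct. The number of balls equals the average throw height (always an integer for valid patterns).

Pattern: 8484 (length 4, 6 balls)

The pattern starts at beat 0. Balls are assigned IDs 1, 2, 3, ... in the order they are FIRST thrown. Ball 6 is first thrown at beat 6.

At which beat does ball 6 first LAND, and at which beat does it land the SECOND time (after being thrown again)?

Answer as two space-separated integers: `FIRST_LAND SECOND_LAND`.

Beat 0 (L): throw ball1 h=8 -> lands@8:L; in-air after throw: [b1@8:L]
Beat 1 (R): throw ball2 h=4 -> lands@5:R; in-air after throw: [b2@5:R b1@8:L]
Beat 2 (L): throw ball3 h=8 -> lands@10:L; in-air after throw: [b2@5:R b1@8:L b3@10:L]
Beat 3 (R): throw ball4 h=4 -> lands@7:R; in-air after throw: [b2@5:R b4@7:R b1@8:L b3@10:L]
Beat 4 (L): throw ball5 h=8 -> lands@12:L; in-air after throw: [b2@5:R b4@7:R b1@8:L b3@10:L b5@12:L]
Beat 5 (R): throw ball2 h=4 -> lands@9:R; in-air after throw: [b4@7:R b1@8:L b2@9:R b3@10:L b5@12:L]
Beat 6 (L): throw ball6 h=8 -> lands@14:L; in-air after throw: [b4@7:R b1@8:L b2@9:R b3@10:L b5@12:L b6@14:L]
Beat 7 (R): throw ball4 h=4 -> lands@11:R; in-air after throw: [b1@8:L b2@9:R b3@10:L b4@11:R b5@12:L b6@14:L]
Beat 8 (L): throw ball1 h=8 -> lands@16:L; in-air after throw: [b2@9:R b3@10:L b4@11:R b5@12:L b6@14:L b1@16:L]
Beat 9 (R): throw ball2 h=4 -> lands@13:R; in-air after throw: [b3@10:L b4@11:R b5@12:L b2@13:R b6@14:L b1@16:L]
Beat 10 (L): throw ball3 h=8 -> lands@18:L; in-air after throw: [b4@11:R b5@12:L b2@13:R b6@14:L b1@16:L b3@18:L]
Beat 11 (R): throw ball4 h=4 -> lands@15:R; in-air after throw: [b5@12:L b2@13:R b6@14:L b4@15:R b1@16:L b3@18:L]
Beat 12 (L): throw ball5 h=8 -> lands@20:L; in-air after throw: [b2@13:R b6@14:L b4@15:R b1@16:L b3@18:L b5@20:L]
Beat 13 (R): throw ball2 h=4 -> lands@17:R; in-air after throw: [b6@14:L b4@15:R b1@16:L b2@17:R b3@18:L b5@20:L]
Beat 14 (L): throw ball6 h=8 -> lands@22:L; in-air after throw: [b4@15:R b1@16:L b2@17:R b3@18:L b5@20:L b6@22:L]
Beat 15 (R): throw ball4 h=4 -> lands@19:R; in-air after throw: [b1@16:L b2@17:R b3@18:L b4@19:R b5@20:L b6@22:L]
Beat 16 (L): throw ball1 h=8 -> lands@24:L; in-air after throw: [b2@17:R b3@18:L b4@19:R b5@20:L b6@22:L b1@24:L]
Beat 17 (R): throw ball2 h=4 -> lands@21:R; in-air after throw: [b3@18:L b4@19:R b5@20:L b2@21:R b6@22:L b1@24:L]
Beat 18 (L): throw ball3 h=8 -> lands@26:L; in-air after throw: [b4@19:R b5@20:L b2@21:R b6@22:L b1@24:L b3@26:L]
Beat 19 (R): throw ball4 h=4 -> lands@23:R; in-air after throw: [b5@20:L b2@21:R b6@22:L b4@23:R b1@24:L b3@26:L]
Beat 20 (L): throw ball5 h=8 -> lands@28:L; in-air after throw: [b2@21:R b6@22:L b4@23:R b1@24:L b3@26:L b5@28:L]
Beat 21 (R): throw ball2 h=4 -> lands@25:R; in-air after throw: [b6@22:L b4@23:R b1@24:L b2@25:R b3@26:L b5@28:L]
Ball 6: thrown@6 h=8 -> first land @14; rethrown@14 h=8 -> second land @22

Answer: 14 22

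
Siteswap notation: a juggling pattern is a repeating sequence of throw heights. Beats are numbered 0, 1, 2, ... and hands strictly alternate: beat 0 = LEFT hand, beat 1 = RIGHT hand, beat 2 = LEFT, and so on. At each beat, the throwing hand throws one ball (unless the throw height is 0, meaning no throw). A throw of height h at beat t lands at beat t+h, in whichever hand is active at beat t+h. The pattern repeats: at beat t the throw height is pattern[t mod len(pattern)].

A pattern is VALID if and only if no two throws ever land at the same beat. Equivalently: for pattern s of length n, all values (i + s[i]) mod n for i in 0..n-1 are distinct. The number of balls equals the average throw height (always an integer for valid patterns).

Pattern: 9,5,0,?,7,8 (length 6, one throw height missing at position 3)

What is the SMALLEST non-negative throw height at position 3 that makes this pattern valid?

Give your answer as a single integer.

Answer: 1

Derivation:
i=0: (0 + 9) mod 6 = 3
i=1: (1 + 5) mod 6 = 0
i=2: (2 + 0) mod 6 = 2
i=3: s[i]=? (unknown)
i=4: (4 + 7) mod 6 = 5
i=5: (5 + 8) mod 6 = 1
Known residues: [0, 1, 2, 3, 5]; need a permutation of 0..5, so missing residue r = 4
Need (3 + s) mod 6 = 4; smallest s = (4 - 3) mod 6 = 1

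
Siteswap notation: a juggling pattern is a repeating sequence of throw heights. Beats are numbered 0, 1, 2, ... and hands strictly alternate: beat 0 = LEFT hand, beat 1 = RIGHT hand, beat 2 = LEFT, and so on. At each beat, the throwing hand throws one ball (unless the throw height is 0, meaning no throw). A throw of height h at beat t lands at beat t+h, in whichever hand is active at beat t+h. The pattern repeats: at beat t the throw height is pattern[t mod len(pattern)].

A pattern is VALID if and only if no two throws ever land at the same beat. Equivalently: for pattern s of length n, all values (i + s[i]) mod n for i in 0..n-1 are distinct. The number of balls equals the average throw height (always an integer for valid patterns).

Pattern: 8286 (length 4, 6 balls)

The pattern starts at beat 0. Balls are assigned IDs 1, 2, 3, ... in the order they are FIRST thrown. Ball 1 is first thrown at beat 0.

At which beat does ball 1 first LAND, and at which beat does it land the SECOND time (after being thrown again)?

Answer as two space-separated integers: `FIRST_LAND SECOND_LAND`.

Beat 0 (L): throw ball1 h=8 -> lands@8:L; in-air after throw: [b1@8:L]
Beat 1 (R): throw ball2 h=2 -> lands@3:R; in-air after throw: [b2@3:R b1@8:L]
Beat 2 (L): throw ball3 h=8 -> lands@10:L; in-air after throw: [b2@3:R b1@8:L b3@10:L]
Beat 3 (R): throw ball2 h=6 -> lands@9:R; in-air after throw: [b1@8:L b2@9:R b3@10:L]
Beat 4 (L): throw ball4 h=8 -> lands@12:L; in-air after throw: [b1@8:L b2@9:R b3@10:L b4@12:L]
Beat 5 (R): throw ball5 h=2 -> lands@7:R; in-air after throw: [b5@7:R b1@8:L b2@9:R b3@10:L b4@12:L]
Beat 6 (L): throw ball6 h=8 -> lands@14:L; in-air after throw: [b5@7:R b1@8:L b2@9:R b3@10:L b4@12:L b6@14:L]
Beat 7 (R): throw ball5 h=6 -> lands@13:R; in-air after throw: [b1@8:L b2@9:R b3@10:L b4@12:L b5@13:R b6@14:L]
Beat 8 (L): throw ball1 h=8 -> lands@16:L; in-air after throw: [b2@9:R b3@10:L b4@12:L b5@13:R b6@14:L b1@16:L]
Beat 9 (R): throw ball2 h=2 -> lands@11:R; in-air after throw: [b3@10:L b2@11:R b4@12:L b5@13:R b6@14:L b1@16:L]
Beat 10 (L): throw ball3 h=8 -> lands@18:L; in-air after throw: [b2@11:R b4@12:L b5@13:R b6@14:L b1@16:L b3@18:L]
Beat 11 (R): throw ball2 h=6 -> lands@17:R; in-air after throw: [b4@12:L b5@13:R b6@14:L b1@16:L b2@17:R b3@18:L]
Beat 12 (L): throw ball4 h=8 -> lands@20:L; in-air after throw: [b5@13:R b6@14:L b1@16:L b2@17:R b3@18:L b4@20:L]
Beat 13 (R): throw ball5 h=2 -> lands@15:R; in-air after throw: [b6@14:L b5@15:R b1@16:L b2@17:R b3@18:L b4@20:L]
Beat 14 (L): throw ball6 h=8 -> lands@22:L; in-air after throw: [b5@15:R b1@16:L b2@17:R b3@18:L b4@20:L b6@22:L]
Beat 15 (R): throw ball5 h=6 -> lands@21:R; in-air after throw: [b1@16:L b2@17:R b3@18:L b4@20:L b5@21:R b6@22:L]
Beat 16 (L): throw ball1 h=8 -> lands@24:L; in-air after throw: [b2@17:R b3@18:L b4@20:L b5@21:R b6@22:L b1@24:L]
Ball 1: thrown@0 h=8 -> first land @8; rethrown@8 h=8 -> second land @16

Answer: 8 16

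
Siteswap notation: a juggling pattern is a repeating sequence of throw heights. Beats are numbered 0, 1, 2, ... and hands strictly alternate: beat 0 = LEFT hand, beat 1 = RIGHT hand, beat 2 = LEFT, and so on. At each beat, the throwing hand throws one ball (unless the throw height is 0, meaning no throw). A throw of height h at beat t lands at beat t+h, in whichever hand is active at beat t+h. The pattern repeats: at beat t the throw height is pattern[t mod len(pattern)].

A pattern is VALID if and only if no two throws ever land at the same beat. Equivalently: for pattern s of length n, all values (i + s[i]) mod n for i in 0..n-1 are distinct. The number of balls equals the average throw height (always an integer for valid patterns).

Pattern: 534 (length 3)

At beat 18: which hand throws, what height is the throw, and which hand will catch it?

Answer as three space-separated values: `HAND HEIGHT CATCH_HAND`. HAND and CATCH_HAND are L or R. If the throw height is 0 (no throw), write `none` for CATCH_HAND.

Beat 18: 18 mod 2 = 0, so hand = L
Throw height = pattern[18 mod 3] = pattern[0] = 5
Lands at beat 18+5=23, 23 mod 2 = 1, so catch hand = R

Answer: L 5 R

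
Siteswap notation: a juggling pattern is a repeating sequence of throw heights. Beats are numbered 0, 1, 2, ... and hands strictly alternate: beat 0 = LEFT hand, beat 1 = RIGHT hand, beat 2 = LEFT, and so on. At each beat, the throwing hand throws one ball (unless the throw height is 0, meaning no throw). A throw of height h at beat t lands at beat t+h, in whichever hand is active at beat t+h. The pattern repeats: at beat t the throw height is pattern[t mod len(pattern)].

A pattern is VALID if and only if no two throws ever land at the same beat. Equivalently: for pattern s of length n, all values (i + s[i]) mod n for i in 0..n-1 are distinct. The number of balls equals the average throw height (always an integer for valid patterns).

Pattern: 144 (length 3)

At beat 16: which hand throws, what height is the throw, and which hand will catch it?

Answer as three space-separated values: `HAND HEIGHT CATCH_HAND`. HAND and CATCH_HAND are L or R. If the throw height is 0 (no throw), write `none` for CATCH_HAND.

Answer: L 4 L

Derivation:
Beat 16: 16 mod 2 = 0, so hand = L
Throw height = pattern[16 mod 3] = pattern[1] = 4
Lands at beat 16+4=20, 20 mod 2 = 0, so catch hand = L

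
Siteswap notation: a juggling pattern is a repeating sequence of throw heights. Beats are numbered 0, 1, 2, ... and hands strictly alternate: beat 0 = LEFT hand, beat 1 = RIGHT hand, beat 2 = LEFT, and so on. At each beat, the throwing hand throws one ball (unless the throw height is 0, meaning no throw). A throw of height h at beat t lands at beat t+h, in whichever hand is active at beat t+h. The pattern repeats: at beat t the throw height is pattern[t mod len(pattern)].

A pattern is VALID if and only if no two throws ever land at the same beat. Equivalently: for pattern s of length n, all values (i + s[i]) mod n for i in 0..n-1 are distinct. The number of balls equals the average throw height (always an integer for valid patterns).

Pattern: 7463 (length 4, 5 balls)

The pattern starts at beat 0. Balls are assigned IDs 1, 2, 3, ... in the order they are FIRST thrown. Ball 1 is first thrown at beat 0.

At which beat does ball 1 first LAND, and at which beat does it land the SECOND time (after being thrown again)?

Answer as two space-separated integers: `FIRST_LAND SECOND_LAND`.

Answer: 7 10

Derivation:
Beat 0 (L): throw ball1 h=7 -> lands@7:R; in-air after throw: [b1@7:R]
Beat 1 (R): throw ball2 h=4 -> lands@5:R; in-air after throw: [b2@5:R b1@7:R]
Beat 2 (L): throw ball3 h=6 -> lands@8:L; in-air after throw: [b2@5:R b1@7:R b3@8:L]
Beat 3 (R): throw ball4 h=3 -> lands@6:L; in-air after throw: [b2@5:R b4@6:L b1@7:R b3@8:L]
Beat 4 (L): throw ball5 h=7 -> lands@11:R; in-air after throw: [b2@5:R b4@6:L b1@7:R b3@8:L b5@11:R]
Beat 5 (R): throw ball2 h=4 -> lands@9:R; in-air after throw: [b4@6:L b1@7:R b3@8:L b2@9:R b5@11:R]
Beat 6 (L): throw ball4 h=6 -> lands@12:L; in-air after throw: [b1@7:R b3@8:L b2@9:R b5@11:R b4@12:L]
Beat 7 (R): throw ball1 h=3 -> lands@10:L; in-air after throw: [b3@8:L b2@9:R b1@10:L b5@11:R b4@12:L]
Beat 8 (L): throw ball3 h=7 -> lands@15:R; in-air after throw: [b2@9:R b1@10:L b5@11:R b4@12:L b3@15:R]
Beat 9 (R): throw ball2 h=4 -> lands@13:R; in-air after throw: [b1@10:L b5@11:R b4@12:L b2@13:R b3@15:R]
Beat 10 (L): throw ball1 h=6 -> lands@16:L; in-air after throw: [b5@11:R b4@12:L b2@13:R b3@15:R b1@16:L]
Ball 1: thrown@0 h=7 -> first land @7; rethrown@7 h=3 -> second land @10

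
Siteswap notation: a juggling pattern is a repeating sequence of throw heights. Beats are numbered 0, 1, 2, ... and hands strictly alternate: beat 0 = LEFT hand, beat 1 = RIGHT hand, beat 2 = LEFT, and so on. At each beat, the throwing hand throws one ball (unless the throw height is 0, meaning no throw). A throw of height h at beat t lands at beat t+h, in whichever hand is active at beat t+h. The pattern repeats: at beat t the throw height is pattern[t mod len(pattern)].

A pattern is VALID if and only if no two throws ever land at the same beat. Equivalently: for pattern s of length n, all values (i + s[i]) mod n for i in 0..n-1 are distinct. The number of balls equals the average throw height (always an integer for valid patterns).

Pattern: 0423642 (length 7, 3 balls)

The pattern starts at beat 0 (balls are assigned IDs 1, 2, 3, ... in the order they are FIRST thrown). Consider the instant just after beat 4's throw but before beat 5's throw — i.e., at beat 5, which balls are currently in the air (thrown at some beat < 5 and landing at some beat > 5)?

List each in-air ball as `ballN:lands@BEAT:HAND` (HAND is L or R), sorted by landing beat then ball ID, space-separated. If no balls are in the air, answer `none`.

Beat 1 (R): throw ball1 h=4 -> lands@5:R; in-air after throw: [b1@5:R]
Beat 2 (L): throw ball2 h=2 -> lands@4:L; in-air after throw: [b2@4:L b1@5:R]
Beat 3 (R): throw ball3 h=3 -> lands@6:L; in-air after throw: [b2@4:L b1@5:R b3@6:L]
Beat 4 (L): throw ball2 h=6 -> lands@10:L; in-air after throw: [b1@5:R b3@6:L b2@10:L]
Beat 5 (R): throw ball1 h=4 -> lands@9:R; in-air after throw: [b3@6:L b1@9:R b2@10:L]

Answer: ball3:lands@6:L ball2:lands@10:L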